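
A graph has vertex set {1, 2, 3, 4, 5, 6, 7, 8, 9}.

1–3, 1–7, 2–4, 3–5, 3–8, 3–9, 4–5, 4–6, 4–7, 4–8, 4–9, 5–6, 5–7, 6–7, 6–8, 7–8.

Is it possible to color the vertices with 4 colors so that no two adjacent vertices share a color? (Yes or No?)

Yes

The chromatic number is 4. 4, 6, 7, 8 are mutually adjacent (a clique of size 4), so at least 4 colors are needed.
4 colors suffice: color red → {3, 4}; color blue → {2, 7, 9}; color green → {1, 6}; color yellow → {5, 8}.
That is already a proper 4-coloring.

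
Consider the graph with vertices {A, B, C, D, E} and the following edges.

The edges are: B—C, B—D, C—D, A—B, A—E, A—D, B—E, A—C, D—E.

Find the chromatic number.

A, B, C, D are pairwise adjacent (a clique of size 4), so at least 4 colors are needed.
One proper 4-coloring: A=green, B=red, C=yellow, D=blue, E=yellow. No two adjacent vertices share a color.

4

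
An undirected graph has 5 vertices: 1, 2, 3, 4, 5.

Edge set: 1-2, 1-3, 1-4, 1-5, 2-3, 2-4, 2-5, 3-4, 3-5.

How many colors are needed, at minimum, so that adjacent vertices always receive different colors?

4

1, 2, 3, 4 form a clique, so at least 4 colors are needed.
A valid assignment using 4 colors: 1=red, 2=green, 3=blue, 4=yellow, 5=yellow. Each edge has distinct colors on its endpoints.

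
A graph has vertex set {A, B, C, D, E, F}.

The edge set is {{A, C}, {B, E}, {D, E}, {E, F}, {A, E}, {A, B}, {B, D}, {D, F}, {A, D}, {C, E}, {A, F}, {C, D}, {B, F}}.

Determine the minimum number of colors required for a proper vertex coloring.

A, B, D, E, F are mutually adjacent (a clique of size 5), so at least 5 colors are needed.
A valid assignment using 5 colors: A=3, B=5, C=4, D=1, E=2, F=4. Every edge joins two different colors.

5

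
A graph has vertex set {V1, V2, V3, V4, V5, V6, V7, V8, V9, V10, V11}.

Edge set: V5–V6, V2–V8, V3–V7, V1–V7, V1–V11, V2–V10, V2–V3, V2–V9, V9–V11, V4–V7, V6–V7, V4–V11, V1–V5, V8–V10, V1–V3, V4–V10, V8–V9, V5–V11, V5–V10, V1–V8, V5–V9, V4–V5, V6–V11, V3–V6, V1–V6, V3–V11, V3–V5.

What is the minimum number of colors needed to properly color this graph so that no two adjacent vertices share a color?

V1, V3, V5, V6, V11 are mutually adjacent (a clique of size 5), so at least 5 colors are needed.
A valid assignment using 5 colors: V1=4, V2=3, V3=2, V4=4, V5=1, V6=5, V7=1, V8=1, V9=2, V10=2, V11=3. Each edge has distinct colors on its endpoints.

5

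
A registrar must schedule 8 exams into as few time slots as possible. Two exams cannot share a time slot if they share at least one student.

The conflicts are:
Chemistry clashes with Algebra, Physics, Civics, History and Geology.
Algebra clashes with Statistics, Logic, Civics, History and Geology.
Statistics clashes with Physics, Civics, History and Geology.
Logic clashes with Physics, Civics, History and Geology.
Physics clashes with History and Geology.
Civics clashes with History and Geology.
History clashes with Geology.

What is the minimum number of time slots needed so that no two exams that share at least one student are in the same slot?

5

Algebra, Statistics, Civics, History, Geology all conflict with each other, so at least 5 time slots are needed.
5 time slots suffice: time slot 1 → {History}; time slot 2 → {Geology}; time slot 3 → {Algebra, Physics}; time slot 4 → {Civics}; time slot 5 → {Chemistry, Statistics, Logic}. No two conflicting exams share a time slot.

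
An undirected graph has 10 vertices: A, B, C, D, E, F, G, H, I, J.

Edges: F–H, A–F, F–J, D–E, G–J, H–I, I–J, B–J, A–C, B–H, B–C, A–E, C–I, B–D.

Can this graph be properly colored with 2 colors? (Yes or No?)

The cycle J-I-C-A-F-J has odd length 5, so it cannot be 2-colored; at least 3 colors are needed.
So 2 colors are not enough.

No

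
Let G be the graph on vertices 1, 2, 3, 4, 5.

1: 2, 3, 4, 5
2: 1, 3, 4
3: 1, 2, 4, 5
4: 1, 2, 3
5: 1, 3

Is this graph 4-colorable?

Yes

The chromatic number is 4. 1, 2, 3, 4 are mutually adjacent (a clique of size 4), so at least 4 colors are needed.
4 colors suffice: color red → {1}; color blue → {3}; color green → {2, 5}; color yellow → {4}.
That is already a proper 4-coloring.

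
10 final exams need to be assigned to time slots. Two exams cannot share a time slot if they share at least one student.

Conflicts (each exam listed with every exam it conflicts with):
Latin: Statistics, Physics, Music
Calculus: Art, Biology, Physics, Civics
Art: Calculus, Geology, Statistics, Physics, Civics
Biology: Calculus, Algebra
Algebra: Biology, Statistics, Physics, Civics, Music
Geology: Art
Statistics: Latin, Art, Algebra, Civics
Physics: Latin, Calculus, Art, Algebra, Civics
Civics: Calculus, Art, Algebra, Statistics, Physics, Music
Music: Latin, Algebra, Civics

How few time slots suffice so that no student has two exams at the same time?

4

Calculus, Art, Physics, Civics all conflict with each other, so at least 4 time slots are needed.
4 time slots suffice: time slot 1 → {Latin, Biology, Geology, Civics}; time slot 2 → {Statistics, Physics, Music}; time slot 3 → {Art, Algebra}; time slot 4 → {Calculus}. Each listed conflict is separated.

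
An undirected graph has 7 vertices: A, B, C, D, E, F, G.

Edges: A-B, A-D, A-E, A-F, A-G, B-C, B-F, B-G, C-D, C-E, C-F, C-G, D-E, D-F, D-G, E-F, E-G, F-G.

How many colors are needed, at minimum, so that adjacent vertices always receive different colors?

C, D, E, F, G form a clique, so at least 5 colors are needed.
5 colors suffice: A=green, B=yellow, C=green, D=purple, E=yellow, F=blue, G=red. Each edge has distinct colors on its endpoints.

5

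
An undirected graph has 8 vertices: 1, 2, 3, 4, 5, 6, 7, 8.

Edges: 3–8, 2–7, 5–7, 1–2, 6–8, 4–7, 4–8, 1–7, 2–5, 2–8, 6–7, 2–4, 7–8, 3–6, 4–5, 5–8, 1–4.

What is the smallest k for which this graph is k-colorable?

5

2, 4, 5, 7, 8 are pairwise adjacent (a clique of size 5), so at least 5 colors are needed.
5 colors suffice: color a → {3, 7}; color b → {1, 8}; color c → {4, 6}; color d → {2}; color e → {5}. Each edge has distinct colors on its endpoints.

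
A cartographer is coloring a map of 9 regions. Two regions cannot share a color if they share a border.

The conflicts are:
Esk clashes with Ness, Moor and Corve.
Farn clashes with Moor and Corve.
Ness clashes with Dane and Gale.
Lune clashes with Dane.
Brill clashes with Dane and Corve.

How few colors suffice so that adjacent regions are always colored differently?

3

The cycle Esk-Ness-Dane-Brill-Corve-Esk has odd length 5, so it cannot be 2-colored; at least 3 colors are needed.
3 colors suffice: Esk=2, Farn=2, Ness=1, Moor=1, Lune=1, Brill=3, Dane=2, Gale=2, Corve=1. Each listed conflict is separated.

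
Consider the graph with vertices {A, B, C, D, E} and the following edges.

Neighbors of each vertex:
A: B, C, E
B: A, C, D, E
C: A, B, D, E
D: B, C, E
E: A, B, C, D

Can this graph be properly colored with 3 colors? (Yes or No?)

B, C, D, E are mutually adjacent (a clique of size 4), so at least 4 colors are needed.
So 3 colors are not enough.

No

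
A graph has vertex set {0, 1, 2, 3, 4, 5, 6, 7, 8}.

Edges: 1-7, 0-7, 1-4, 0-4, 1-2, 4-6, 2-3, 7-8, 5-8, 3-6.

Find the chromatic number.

3

The cycle 2-3-6-4-1-2 has odd length 5, so it cannot be 2-colored; at least 3 colors are needed.
A valid assignment using 3 colors: 0=b, 1=b, 2=c, 3=a, 4=a, 5=a, 6=b, 7=a, 8=b. Each edge has distinct colors on its endpoints.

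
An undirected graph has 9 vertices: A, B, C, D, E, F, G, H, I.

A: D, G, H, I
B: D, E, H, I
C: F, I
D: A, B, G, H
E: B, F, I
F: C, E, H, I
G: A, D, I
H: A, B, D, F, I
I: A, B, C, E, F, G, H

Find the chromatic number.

C, F, I form a triangle, so at least 3 colors are needed.
3 colors suffice: color red → {D, I}; color blue → {C, E, G, H}; color green → {A, B, F}. No two adjacent vertices share a color.

3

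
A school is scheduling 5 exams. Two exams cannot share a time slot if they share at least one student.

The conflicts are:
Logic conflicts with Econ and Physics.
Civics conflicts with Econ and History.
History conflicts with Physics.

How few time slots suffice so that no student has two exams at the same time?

The cycle Econ-Logic-Physics-History-Civics-Econ has odd length 5, so it cannot be 2-colored; at least 3 time slots are needed.
Using 3 time slots: Logic=2, Civics=1, Econ=3, History=2, Physics=1. Each listed conflict is separated.

3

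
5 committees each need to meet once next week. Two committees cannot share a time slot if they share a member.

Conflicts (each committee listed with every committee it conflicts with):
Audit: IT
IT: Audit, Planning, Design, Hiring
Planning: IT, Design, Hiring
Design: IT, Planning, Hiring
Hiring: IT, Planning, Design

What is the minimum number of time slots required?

IT, Planning, Design, Hiring pairwise conflict, so at least 4 time slots are needed.
4 time slots suffice: time slot 1 → {IT}; time slot 2 → {Audit, Design}; time slot 3 → {Planning}; time slot 4 → {Hiring}. No two conflicting committees share a time slot.

4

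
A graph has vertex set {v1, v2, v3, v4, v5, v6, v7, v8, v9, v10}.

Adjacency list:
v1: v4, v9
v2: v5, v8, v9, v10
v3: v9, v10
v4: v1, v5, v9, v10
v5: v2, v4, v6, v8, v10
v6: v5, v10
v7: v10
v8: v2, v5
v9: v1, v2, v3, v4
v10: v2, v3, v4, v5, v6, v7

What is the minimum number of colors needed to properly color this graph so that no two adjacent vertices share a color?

v2, v5, v8 are mutually adjacent, so at least 3 colors are needed.
3 colors suffice: color 1 → {v8, v9, v10}; color 2 → {v1, v3, v5, v7}; color 3 → {v2, v4, v6}. Each edge has distinct colors on its endpoints.

3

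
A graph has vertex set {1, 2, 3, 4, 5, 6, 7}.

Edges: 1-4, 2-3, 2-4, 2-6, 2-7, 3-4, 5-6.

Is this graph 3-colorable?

Yes

The chromatic number is 3. 2, 3, 4 form a triangle, so at least 3 colors are needed.
One proper 3-coloring: 1=red, 2=red, 3=green, 4=blue, 5=red, 6=blue, 7=blue.
That is already a proper 3-coloring.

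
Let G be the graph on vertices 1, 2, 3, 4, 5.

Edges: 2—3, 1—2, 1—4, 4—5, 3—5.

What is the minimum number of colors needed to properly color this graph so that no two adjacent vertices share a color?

The cycle 5-4-1-2-3-5 has odd length 5, so it cannot be 2-colored; at least 3 colors are needed.
A valid assignment using 3 colors: 1=a, 2=b, 3=c, 4=b, 5=a. Every edge joins two different colors.

3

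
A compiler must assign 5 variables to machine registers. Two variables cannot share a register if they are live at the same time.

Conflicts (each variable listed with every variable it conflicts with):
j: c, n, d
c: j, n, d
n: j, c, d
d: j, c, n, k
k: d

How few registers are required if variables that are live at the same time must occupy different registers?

4

j, c, n, d pairwise conflict, so at least 4 registers are needed.
4 registers suffice: register 1 → {d}; register 2 → {j, k}; register 3 → {n}; register 4 → {c}. Every pair that conflicts lands in different registers.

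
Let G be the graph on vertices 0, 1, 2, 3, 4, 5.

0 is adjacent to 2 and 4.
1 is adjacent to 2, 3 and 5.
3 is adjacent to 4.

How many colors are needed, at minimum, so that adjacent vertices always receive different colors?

3

The cycle 1-2-0-4-3-1 has odd length 5, so it cannot be 2-colored; at least 3 colors are needed.
3 colors suffice: color a → {0, 1}; color b → {2, 4, 5}; color c → {3}. Every edge joins two different colors.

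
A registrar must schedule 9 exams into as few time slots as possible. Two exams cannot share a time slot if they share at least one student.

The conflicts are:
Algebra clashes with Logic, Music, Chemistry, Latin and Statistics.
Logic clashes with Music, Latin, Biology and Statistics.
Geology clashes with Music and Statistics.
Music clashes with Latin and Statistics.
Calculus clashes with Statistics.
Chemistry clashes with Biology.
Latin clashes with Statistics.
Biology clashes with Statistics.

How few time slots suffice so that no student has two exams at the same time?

Algebra, Logic, Music, Latin, Statistics pairwise conflict, so at least 5 time slots are needed.
5 time slots suffice: Algebra=3, Logic=2, Geology=2, Music=4, Calculus=2, Chemistry=1, Latin=5, Biology=3, Statistics=1. No two conflicting exams share a time slot.

5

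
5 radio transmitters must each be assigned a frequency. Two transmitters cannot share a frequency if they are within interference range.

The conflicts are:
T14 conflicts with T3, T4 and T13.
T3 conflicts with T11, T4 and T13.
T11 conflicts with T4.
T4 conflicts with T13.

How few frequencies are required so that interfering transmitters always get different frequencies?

4

T14, T3, T4, T13 pairwise conflict, so at least 4 frequencies are needed.
4 frequencies suffice: frequency 1 → {T4}; frequency 2 → {T3}; frequency 3 → {T11, T13}; frequency 4 → {T14}. No two conflicting transmitters share a frequency.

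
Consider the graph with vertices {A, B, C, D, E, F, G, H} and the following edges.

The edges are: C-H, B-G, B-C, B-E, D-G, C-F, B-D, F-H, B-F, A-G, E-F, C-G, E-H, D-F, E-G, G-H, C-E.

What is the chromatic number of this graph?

C, E, F, H are mutually adjacent (a clique of size 4), so at least 4 colors are needed.
A valid assignment using 4 colors: A=2, B=4, C=2, D=2, E=3, F=1, G=1, H=4. Each edge has distinct colors on its endpoints.

4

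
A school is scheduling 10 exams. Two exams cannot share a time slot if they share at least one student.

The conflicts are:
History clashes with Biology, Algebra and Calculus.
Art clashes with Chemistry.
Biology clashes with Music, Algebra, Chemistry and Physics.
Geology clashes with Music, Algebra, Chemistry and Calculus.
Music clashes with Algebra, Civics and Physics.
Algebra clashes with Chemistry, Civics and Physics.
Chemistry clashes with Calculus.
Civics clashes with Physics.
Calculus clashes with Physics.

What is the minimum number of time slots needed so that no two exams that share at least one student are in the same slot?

Biology, Music, Algebra, Physics all conflict with each other, so at least 4 time slots are needed.
Using 4 time slots: History=2, Art=1, Biology=4, Geology=4, Music=3, Algebra=1, Chemistry=2, Civics=4, Calculus=1, Physics=2. Every pair that conflicts lands in different time slots.

4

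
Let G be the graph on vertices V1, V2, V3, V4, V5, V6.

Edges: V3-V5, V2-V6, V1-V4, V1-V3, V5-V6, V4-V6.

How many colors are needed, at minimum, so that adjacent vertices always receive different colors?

The cycle V6-V5-V3-V1-V4-V6 has odd length 5, so it cannot be 2-colored; at least 3 colors are needed.
3 colors suffice: color 1 → {V3, V6}; color 2 → {V2, V4, V5}; color 3 → {V1}. Every edge joins two different colors.

3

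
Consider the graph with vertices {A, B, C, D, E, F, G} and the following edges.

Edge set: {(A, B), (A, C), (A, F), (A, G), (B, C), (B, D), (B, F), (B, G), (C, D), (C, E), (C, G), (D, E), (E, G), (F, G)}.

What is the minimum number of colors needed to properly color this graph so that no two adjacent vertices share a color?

A, B, C, G are pairwise adjacent (a clique of size 4), so at least 4 colors are needed.
4 colors suffice: A=4, B=2, C=1, D=3, E=2, F=1, G=3. Each edge has distinct colors on its endpoints.

4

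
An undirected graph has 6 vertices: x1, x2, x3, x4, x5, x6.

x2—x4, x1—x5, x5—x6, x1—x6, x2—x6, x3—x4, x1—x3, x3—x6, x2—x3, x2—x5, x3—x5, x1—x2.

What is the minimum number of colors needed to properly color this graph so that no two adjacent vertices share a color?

x1, x2, x3, x5, x6 are pairwise adjacent (a clique of size 5), so at least 5 colors are needed.
5 colors suffice: x1=purple, x2=red, x3=blue, x4=green, x5=yellow, x6=green. Each edge has distinct colors on its endpoints.

5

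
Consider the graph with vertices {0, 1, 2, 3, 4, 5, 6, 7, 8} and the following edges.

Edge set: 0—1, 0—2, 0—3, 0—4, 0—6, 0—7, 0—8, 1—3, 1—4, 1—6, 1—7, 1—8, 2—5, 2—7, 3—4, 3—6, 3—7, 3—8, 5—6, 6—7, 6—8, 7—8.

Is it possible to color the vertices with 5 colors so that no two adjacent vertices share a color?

No

0, 1, 3, 6, 7, 8 are mutually adjacent (a clique of size 6), so at least 6 colors are needed.
So 5 colors are not enough.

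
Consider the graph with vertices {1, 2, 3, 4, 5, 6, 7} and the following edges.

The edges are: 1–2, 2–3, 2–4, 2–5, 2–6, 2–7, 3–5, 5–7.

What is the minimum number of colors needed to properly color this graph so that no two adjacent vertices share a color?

3

2, 3, 5 are pairwise adjacent, so at least 3 colors are needed.
3 colors suffice: color red → {2}; color blue → {1, 4, 5, 6}; color green → {3, 7}. Each edge has distinct colors on its endpoints.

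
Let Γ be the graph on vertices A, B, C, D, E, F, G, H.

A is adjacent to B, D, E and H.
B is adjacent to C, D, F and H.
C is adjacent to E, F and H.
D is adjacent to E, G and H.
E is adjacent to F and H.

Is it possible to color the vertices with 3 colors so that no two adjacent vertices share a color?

No

A, D, E, H are pairwise adjacent (a clique of size 4), so at least 4 colors are needed.
So 3 colors are not enough.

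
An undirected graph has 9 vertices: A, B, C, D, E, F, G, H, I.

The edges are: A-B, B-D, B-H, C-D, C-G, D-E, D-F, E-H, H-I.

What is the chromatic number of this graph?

C and D are adjacent, so at least 2 colors are needed.
2 colors suffice: color 1 → {A, D, G, H}; color 2 → {B, C, E, F, I}. Each edge has distinct colors on its endpoints.

2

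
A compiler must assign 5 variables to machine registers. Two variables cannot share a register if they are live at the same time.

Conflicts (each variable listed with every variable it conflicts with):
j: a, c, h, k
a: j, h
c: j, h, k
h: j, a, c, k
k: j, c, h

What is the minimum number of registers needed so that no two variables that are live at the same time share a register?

j, c, h, k are mutually in conflict, so at least 4 registers are needed.
4 registers suffice: register 1 → {h}; register 2 → {j}; register 3 → {a, c}; register 4 → {k}. Each listed conflict is separated.

4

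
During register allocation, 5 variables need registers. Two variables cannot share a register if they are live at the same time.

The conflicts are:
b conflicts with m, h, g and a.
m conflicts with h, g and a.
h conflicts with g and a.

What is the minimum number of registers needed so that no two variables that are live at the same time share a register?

4

b, m, h, a pairwise conflict, so at least 4 registers are needed.
A valid assignment using 4 registers: b=2, m=1, h=3, g=4, a=4. Every pair that conflicts lands in different registers.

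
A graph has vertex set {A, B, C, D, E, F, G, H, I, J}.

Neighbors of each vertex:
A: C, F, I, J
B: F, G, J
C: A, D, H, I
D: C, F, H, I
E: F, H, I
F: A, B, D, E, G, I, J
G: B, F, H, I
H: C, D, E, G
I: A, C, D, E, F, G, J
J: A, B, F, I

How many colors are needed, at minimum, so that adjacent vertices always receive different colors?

4

A, F, I, J form a clique, so at least 4 colors are needed.
4 colors suffice: color 1 → {F, H}; color 2 → {B, I}; color 3 → {A, D, E, G}; color 4 → {C, J}. Every edge joins two different colors.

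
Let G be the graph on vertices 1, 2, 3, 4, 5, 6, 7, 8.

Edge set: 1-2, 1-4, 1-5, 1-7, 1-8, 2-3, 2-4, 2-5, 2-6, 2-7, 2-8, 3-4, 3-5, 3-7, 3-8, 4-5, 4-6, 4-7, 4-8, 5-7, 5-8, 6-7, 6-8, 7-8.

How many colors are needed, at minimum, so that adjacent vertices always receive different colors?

6

2, 3, 4, 5, 7, 8 are pairwise adjacent (a clique of size 6), so at least 6 colors are needed.
6 colors suffice: 1=f, 2=c, 3=f, 4=b, 5=e, 6=e, 7=d, 8=a. Every edge joins two different colors.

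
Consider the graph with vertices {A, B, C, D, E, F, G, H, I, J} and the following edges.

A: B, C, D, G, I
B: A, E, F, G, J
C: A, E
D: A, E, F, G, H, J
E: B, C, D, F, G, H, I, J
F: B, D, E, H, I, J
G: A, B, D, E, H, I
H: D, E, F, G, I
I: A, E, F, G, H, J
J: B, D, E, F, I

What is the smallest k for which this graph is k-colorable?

D, E, F, J are mutually adjacent (a clique of size 4), so at least 4 colors are needed.
One proper 4-coloring: A=red, B=blue, C=blue, D=blue, E=red, F=green, G=green, H=yellow, I=blue, J=yellow. Every edge joins two different colors.

4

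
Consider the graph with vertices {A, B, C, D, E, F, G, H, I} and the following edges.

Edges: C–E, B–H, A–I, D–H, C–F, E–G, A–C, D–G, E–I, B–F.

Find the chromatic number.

The cycle D-H-B-F-C-E-G-D has odd length 7, so it cannot be 2-colored; at least 3 colors are needed.
3 colors suffice: color 1 → {A, D, E, F}; color 2 → {C, G, H, I}; color 3 → {B}. No two adjacent vertices share a color.

3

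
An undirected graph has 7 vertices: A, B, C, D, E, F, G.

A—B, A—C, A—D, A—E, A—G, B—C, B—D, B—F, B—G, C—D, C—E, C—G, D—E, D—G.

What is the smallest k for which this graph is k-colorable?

5

A, B, C, D, G are mutually adjacent (a clique of size 5), so at least 5 colors are needed.
5 colors suffice: color 1 → {D, F}; color 2 → {C}; color 3 → {B, E}; color 4 → {A}; color 5 → {G}. No two adjacent vertices share a color.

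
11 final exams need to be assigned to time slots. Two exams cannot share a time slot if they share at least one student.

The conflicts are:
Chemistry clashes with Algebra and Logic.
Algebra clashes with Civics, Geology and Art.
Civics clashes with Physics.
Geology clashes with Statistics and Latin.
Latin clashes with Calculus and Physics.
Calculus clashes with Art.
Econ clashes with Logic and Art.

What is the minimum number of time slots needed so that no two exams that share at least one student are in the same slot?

The cycle Geology-Latin-Physics-Civics-Algebra-Geology has odd length 5, so it cannot be 2-colored; at least 3 time slots are needed.
3 time slots suffice: time slot 1 → {Algebra, Statistics, Latin, Logic}; time slot 2 → {Chemistry, Geology, Physics, Art}; time slot 3 → {Civics, Calculus, Econ}. Each listed conflict is separated.

3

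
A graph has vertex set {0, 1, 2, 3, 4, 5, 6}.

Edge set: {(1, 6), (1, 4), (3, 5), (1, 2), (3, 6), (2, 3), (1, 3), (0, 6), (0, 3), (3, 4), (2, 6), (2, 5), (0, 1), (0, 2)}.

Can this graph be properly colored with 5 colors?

The chromatic number is 5. 0, 1, 2, 3, 6 are mutually adjacent (a clique of size 5), so at least 5 colors are needed.
A valid assignment using 5 colors: 0=purple, 1=blue, 2=green, 3=red, 4=green, 5=blue, 6=yellow.
That is already a proper 5-coloring.

Yes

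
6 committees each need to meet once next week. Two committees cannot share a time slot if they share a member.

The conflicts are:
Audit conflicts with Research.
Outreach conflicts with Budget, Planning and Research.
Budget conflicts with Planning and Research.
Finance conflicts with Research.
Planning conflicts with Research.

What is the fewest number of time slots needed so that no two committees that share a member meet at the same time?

4

Outreach, Budget, Planning, Research all conflict with each other, so at least 4 time slots are needed.
4 time slots suffice: Audit=2, Outreach=4, Budget=3, Finance=2, Planning=2, Research=1. Every pair that conflicts lands in different time slots.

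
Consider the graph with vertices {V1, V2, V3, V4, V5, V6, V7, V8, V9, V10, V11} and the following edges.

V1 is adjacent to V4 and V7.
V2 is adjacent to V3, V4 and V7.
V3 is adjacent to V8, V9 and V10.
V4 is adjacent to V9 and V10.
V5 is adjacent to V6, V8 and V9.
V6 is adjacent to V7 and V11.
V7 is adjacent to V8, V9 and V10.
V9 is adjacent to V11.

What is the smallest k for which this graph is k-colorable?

2

V4 and V9 are adjacent, so at least 2 colors are needed.
One proper 2-coloring: V1=blue, V2=blue, V3=red, V4=red, V5=red, V6=blue, V7=red, V8=blue, V9=blue, V10=blue, V11=red. Each edge has distinct colors on its endpoints.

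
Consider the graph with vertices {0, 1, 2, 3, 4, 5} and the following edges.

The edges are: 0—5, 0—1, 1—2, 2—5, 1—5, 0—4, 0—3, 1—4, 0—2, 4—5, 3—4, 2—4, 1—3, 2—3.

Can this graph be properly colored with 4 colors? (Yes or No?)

No

0, 1, 2, 3, 4 form a clique, so at least 5 colors are needed.
So 4 colors are not enough.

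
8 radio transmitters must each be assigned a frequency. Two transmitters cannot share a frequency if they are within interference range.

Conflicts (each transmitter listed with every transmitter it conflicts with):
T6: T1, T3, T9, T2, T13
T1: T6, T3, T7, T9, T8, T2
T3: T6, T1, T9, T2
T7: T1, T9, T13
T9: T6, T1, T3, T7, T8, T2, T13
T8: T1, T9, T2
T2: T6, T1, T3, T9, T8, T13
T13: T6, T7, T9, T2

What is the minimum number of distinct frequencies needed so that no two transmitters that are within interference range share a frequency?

T6, T1, T3, T9, T2 are mutually in conflict, so at least 5 frequencies are needed.
Using 5 frequencies: T6=4, T1=2, T3=5, T7=3, T9=1, T8=4, T2=3, T13=2. Each listed conflict is separated.

5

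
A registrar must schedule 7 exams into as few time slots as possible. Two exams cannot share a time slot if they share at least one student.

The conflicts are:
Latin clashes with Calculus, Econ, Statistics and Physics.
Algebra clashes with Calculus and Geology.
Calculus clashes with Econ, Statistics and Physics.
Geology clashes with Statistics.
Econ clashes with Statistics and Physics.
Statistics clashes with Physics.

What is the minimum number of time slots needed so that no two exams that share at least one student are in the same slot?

5

Latin, Calculus, Econ, Statistics, Physics all conflict with each other, so at least 5 time slots are needed.
A valid assignment using 5 time slots: Latin=5, Algebra=1, Calculus=2, Geology=2, Econ=3, Statistics=1, Physics=4. Each listed conflict is separated.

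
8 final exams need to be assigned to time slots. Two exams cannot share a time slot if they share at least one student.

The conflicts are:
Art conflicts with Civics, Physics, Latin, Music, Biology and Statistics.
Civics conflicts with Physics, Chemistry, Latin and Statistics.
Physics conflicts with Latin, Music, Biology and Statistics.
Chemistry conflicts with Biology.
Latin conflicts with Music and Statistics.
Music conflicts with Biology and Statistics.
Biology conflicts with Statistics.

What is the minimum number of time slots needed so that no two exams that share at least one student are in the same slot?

Art, Physics, Latin, Music, Statistics are mutually in conflict, so at least 5 time slots are needed.
5 time slots suffice: time slot 1 → {Art, Chemistry}; time slot 2 → {Physics}; time slot 3 → {Statistics}; time slot 4 → {Latin, Biology}; time slot 5 → {Civics, Music}. Each listed conflict is separated.

5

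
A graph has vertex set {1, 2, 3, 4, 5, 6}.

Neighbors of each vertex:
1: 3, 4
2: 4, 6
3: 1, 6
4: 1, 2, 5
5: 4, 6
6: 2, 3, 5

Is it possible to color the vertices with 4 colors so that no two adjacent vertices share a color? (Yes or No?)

Yes

The chromatic number is 3. The cycle 6-3-1-4-2-6 has odd length 5, so it cannot be 2-colored; at least 3 colors are needed.
One proper 3-coloring: 1=b, 2=b, 3=c, 4=a, 5=b, 6=a.
Since 4 ≥ 3, a proper 4-coloring certainly exists.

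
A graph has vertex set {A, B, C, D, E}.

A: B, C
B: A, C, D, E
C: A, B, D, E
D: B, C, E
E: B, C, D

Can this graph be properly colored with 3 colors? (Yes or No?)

No

B, C, D, E are pairwise adjacent (a clique of size 4), so at least 4 colors are needed.
So 3 colors are not enough.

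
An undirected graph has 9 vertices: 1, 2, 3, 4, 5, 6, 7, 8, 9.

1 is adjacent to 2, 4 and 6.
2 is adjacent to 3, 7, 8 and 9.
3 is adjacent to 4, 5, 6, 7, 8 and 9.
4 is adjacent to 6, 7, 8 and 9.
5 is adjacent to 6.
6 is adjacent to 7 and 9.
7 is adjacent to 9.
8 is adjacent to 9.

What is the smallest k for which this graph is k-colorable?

5

3, 4, 6, 7, 9 are mutually adjacent (a clique of size 5), so at least 5 colors are needed.
5 colors suffice: color red → {1, 3}; color blue → {2, 4, 5}; color green → {9}; color yellow → {6, 8}; color purple → {7}. No two adjacent vertices share a color.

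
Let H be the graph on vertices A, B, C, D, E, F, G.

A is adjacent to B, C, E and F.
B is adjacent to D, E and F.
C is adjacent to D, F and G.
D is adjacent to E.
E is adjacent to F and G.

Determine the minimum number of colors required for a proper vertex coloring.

4

A, B, E, F form a clique, so at least 4 colors are needed.
One proper 4-coloring: A=green, B=blue, C=red, D=green, E=red, F=yellow, G=blue. Every edge joins two different colors.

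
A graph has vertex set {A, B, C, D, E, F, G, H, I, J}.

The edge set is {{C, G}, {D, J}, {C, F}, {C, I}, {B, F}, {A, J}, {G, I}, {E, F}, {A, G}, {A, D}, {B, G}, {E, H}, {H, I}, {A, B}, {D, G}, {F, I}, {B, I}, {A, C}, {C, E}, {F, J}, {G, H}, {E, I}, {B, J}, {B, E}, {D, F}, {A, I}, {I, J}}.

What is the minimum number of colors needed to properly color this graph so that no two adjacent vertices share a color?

4

C, E, F, I are pairwise adjacent (a clique of size 4), so at least 4 colors are needed.
4 colors suffice: color red → {D, I}; color blue → {A, F, H}; color green → {E, G, J}; color yellow → {B, C}. Each edge has distinct colors on its endpoints.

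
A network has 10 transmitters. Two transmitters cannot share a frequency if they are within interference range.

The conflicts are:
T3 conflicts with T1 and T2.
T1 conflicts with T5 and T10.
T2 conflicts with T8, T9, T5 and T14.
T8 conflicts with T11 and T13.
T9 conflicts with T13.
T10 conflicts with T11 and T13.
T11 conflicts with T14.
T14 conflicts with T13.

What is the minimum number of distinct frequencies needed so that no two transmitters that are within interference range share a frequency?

2

T3 and T2 conflict, so at least 2 frequencies are needed.
A valid assignment using 2 frequencies: T3=2, T1=1, T2=1, T8=2, T9=2, T5=2, T10=2, T11=1, T14=2, T13=1. Every pair that conflicts lands in different frequencies.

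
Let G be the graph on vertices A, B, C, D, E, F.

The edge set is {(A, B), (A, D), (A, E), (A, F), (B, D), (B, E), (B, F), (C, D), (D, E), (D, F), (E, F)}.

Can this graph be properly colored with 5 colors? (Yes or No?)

The chromatic number is 5. A, B, D, E, F are pairwise adjacent (a clique of size 5), so at least 5 colors are needed.
5 colors suffice: color red → {D}; color blue → {A, C}; color green → {F}; color yellow → {E}; color purple → {B}.
That is already a proper 5-coloring.

Yes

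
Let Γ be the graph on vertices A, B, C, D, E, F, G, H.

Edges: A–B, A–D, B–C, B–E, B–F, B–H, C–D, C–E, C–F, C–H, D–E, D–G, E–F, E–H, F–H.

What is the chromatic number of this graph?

B, C, E, F, H are pairwise adjacent (a clique of size 5), so at least 5 colors are needed.
5 colors suffice: color red → {A, E, G}; color blue → {B, D}; color green → {C}; color yellow → {F}; color purple → {H}. Each edge has distinct colors on its endpoints.

5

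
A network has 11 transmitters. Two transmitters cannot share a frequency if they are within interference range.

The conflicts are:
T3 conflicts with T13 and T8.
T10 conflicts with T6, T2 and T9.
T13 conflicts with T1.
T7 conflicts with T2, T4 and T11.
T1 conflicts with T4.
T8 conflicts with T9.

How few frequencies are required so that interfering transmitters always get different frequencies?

3

The cycle T1-T4-T7-T2-T10-T9-T8-T3-T13-T1 has odd length 9, so it cannot be 2-colored; at least 3 frequencies are needed.
3 frequencies suffice: frequency 1 → {T10, T13, T7, T8}; frequency 2 → {T3, T6, T1, T2, T9, T11}; frequency 3 → {T4}. Each listed conflict is separated.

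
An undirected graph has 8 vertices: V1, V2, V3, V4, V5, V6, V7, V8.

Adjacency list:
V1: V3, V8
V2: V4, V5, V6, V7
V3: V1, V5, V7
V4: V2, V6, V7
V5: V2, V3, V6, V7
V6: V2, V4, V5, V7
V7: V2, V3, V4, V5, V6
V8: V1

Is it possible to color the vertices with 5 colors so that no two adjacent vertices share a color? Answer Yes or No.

Yes

The chromatic number is 4. V2, V4, V6, V7 form a clique, so at least 4 colors are needed.
One proper 4-coloring: V1=1, V2=3, V3=3, V4=2, V5=2, V6=4, V7=1, V8=2.
Since 5 ≥ 4, a proper 5-coloring certainly exists.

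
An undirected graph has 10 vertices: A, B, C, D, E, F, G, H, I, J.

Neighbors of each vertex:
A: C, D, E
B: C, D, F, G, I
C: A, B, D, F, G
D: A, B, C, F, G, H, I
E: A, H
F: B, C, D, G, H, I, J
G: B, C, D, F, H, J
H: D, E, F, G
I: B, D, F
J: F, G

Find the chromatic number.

B, C, D, F, G are pairwise adjacent (a clique of size 5), so at least 5 colors are needed.
5 colors suffice: color red → {A, F}; color blue → {D, E, J}; color green → {G, I}; color yellow → {B, H}; color purple → {C}. No two adjacent vertices share a color.

5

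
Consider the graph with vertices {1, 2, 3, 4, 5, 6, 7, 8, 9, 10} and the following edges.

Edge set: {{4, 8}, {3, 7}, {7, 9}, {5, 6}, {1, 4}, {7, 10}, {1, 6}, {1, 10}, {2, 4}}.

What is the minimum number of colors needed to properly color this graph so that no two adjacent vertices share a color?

2

4 and 8 are adjacent, so at least 2 colors are needed.
A valid assignment using 2 colors: 1=b, 2=b, 3=a, 4=a, 5=b, 6=a, 7=b, 8=b, 9=a, 10=a. No two adjacent vertices share a color.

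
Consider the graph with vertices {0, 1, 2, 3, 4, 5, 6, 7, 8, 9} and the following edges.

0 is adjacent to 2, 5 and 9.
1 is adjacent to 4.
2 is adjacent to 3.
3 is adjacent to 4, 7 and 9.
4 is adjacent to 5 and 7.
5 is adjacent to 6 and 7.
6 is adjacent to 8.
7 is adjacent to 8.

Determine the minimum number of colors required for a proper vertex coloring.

3

3, 4, 7 are mutually adjacent, so at least 3 colors are needed.
3 colors suffice: color red → {0, 1, 6, 7}; color blue → {3, 5, 8}; color green → {2, 4, 9}. Each edge has distinct colors on its endpoints.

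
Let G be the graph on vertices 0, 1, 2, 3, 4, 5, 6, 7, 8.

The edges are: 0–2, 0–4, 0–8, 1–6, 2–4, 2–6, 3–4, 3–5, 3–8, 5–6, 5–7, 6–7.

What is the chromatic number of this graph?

5, 6, 7 form a triangle, so at least 3 colors are needed.
3 colors suffice: color a → {4, 6, 8}; color b → {1, 2, 5}; color c → {0, 3, 7}. Every edge joins two different colors.

3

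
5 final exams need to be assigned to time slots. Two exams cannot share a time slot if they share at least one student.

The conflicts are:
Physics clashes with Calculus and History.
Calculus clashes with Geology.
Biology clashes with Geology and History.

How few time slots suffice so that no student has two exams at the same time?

The cycle Geology-Biology-History-Physics-Calculus-Geology has odd length 5, so it cannot be 2-colored; at least 3 time slots are needed.
3 time slots suffice: time slot 1 → {Calculus, History}; time slot 2 → {Physics, Biology}; time slot 3 → {Geology}. Every pair that conflicts lands in different time slots.

3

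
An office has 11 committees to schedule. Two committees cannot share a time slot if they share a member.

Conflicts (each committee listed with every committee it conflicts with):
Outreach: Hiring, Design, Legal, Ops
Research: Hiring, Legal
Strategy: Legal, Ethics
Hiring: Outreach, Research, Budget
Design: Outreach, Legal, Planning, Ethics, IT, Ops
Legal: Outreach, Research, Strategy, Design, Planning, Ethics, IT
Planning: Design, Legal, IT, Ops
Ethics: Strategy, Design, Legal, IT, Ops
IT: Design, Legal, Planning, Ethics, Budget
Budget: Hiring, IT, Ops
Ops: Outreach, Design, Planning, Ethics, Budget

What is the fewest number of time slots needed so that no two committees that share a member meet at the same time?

Design, Legal, Ethics, IT pairwise conflict, so at least 4 time slots are needed.
4 time slots suffice: time slot 1 → {Hiring, Legal, Ops}; time slot 2 → {Research, Strategy, Design, Budget}; time slot 3 → {Outreach, Planning, Ethics}; time slot 4 → {IT}. No two conflicting committees share a time slot.

4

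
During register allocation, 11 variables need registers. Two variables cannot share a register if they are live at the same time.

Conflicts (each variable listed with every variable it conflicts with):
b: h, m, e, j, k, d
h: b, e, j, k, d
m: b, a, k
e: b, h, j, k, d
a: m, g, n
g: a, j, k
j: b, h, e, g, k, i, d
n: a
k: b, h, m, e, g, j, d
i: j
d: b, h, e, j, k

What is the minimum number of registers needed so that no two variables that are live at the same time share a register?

b, h, e, j, k, d all conflict with each other, so at least 6 registers are needed.
6 registers suffice: b=3, h=4, m=1, e=5, a=2, g=3, j=1, n=1, k=2, i=2, d=6. No two conflicting variables share a register.

6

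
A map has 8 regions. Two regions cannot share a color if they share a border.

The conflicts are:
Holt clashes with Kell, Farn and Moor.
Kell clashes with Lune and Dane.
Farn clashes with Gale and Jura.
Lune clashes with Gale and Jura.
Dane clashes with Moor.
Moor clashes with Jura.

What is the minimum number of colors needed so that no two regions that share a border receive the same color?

3

The cycle Lune-Kell-Dane-Moor-Jura-Lune has odd length 5, so it cannot be 2-colored; at least 3 colors are needed.
A valid assignment using 3 colors: Holt=2, Kell=1, Farn=1, Lune=2, Dane=2, Moor=1, Gale=3, Jura=3. Each listed conflict is separated.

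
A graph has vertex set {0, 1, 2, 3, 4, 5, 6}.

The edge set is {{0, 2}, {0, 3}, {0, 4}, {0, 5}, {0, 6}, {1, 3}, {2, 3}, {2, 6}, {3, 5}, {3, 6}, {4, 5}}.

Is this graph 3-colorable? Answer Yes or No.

No

0, 2, 3, 6 are pairwise adjacent (a clique of size 4), so at least 4 colors are needed.
So 3 colors are not enough.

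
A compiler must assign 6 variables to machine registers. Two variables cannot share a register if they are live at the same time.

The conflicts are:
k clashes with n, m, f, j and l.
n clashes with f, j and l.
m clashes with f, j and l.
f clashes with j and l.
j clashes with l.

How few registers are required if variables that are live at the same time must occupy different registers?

5

k, n, f, j, l are mutually in conflict, so at least 5 registers are needed.
5 registers suffice: register 1 → {k}; register 2 → {f}; register 3 → {j}; register 4 → {l}; register 5 → {n, m}. No two conflicting variables share a register.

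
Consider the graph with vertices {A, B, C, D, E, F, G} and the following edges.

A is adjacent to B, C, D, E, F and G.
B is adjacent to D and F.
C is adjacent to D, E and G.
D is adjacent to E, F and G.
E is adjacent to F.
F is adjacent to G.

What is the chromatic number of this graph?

A, D, F, G are pairwise adjacent (a clique of size 4), so at least 4 colors are needed.
4 colors suffice: color red → {A}; color blue → {D}; color green → {C, F}; color yellow → {B, E, G}. Each edge has distinct colors on its endpoints.

4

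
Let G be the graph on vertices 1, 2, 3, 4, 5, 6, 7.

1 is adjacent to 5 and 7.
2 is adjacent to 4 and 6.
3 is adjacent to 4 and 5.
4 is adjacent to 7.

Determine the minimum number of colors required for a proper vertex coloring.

The cycle 1-7-4-3-5-1 has odd length 5, so it cannot be 2-colored; at least 3 colors are needed.
3 colors suffice: 1=a, 2=b, 3=b, 4=a, 5=c, 6=a, 7=b. Each edge has distinct colors on its endpoints.

3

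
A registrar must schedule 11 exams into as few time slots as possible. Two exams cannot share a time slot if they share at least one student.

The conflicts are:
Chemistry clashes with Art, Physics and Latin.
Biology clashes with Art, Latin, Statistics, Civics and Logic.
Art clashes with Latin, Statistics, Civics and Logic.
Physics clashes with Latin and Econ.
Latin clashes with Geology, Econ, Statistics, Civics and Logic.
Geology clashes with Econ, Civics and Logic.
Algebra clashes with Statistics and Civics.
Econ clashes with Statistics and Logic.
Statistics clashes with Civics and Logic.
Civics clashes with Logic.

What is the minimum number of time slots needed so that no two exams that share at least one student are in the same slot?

6

Biology, Art, Latin, Statistics, Civics, Logic are mutually in conflict, so at least 6 time slots are needed.
Using 6 time slots: Chemistry=2, Biology=6, Art=5, Physics=3, Latin=1, Geology=4, Algebra=1, Econ=2, Statistics=4, Civics=2, Logic=3. No two conflicting exams share a time slot.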